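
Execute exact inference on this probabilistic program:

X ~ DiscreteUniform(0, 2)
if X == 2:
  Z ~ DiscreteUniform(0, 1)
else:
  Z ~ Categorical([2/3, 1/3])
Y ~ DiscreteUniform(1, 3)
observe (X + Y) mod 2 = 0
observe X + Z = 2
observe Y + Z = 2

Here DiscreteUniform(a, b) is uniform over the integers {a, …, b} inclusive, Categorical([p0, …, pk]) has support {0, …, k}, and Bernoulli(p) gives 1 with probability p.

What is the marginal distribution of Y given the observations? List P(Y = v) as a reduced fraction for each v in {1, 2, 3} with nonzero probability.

Enumerate traces; 2 have nonzero weight after conditioning:
  (X=1, Z=1, Y=1) weight 1/27
  (X=2, Z=0, Y=2) weight 1/18
Group by Y:
  weight(Y=1) = 1/27
  weight(Y=2) = 1/18
Total weight = 1/27 + 1/18 = 5/54
P(Y=1 | obs) = 1/27 / 5/54 = 2/5
P(Y=2 | obs) = 1/18 / 5/54 = 3/5

P(Y=1) = 2/5, P(Y=2) = 3/5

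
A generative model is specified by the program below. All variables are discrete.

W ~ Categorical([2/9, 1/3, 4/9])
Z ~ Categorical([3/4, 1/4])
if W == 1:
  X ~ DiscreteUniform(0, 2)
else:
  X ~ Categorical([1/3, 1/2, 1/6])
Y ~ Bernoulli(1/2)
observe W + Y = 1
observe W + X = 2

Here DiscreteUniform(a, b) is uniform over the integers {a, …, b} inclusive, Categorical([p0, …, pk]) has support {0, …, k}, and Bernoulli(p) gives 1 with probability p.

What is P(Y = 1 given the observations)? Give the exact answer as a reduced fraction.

P(Y = 1 | obs) = 1/4

Enumerate traces; 4 have nonzero weight after conditioning:
  (W=0, Z=0, X=2, Y=1) weight 1/72
  (W=0, Z=1, X=2, Y=1) weight 1/216
  (W=1, Z=0, X=1, Y=0) weight 1/24
  (W=1, Z=1, X=1, Y=0) weight 1/72
Group by Y:
  weight(Y=0) = 1/18
  weight(Y=1) = 1/54
Total weight = 1/18 + 1/54 = 2/27
P(Y=0 | obs) = 1/18 / 2/27 = 3/4
P(Y=1 | obs) = 1/54 / 2/27 = 1/4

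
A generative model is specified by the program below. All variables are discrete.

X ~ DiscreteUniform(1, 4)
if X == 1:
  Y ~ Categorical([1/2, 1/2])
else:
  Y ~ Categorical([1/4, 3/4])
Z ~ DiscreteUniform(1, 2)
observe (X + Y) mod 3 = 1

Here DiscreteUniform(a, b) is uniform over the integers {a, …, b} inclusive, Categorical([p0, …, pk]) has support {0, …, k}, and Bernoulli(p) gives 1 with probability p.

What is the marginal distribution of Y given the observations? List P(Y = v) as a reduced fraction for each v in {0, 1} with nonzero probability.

Enumerate traces; 6 have nonzero weight after conditioning:
  (X=1, Y=0, Z=1) weight 1/16
  (X=1, Y=0, Z=2) weight 1/16
  (X=3, Y=1, Z=1) weight 3/32
  (X=3, Y=1, Z=2) weight 3/32
  (X=4, Y=0, Z=1) weight 1/32
  (X=4, Y=0, Z=2) weight 1/32
Group by Y:
  weight(Y=0) = 3/16
  weight(Y=1) = 3/16
Total weight = 3/16 + 3/16 = 3/8
P(Y=0 | obs) = 3/16 / 3/8 = 1/2
P(Y=1 | obs) = 3/16 / 3/8 = 1/2

P(Y=0) = 1/2, P(Y=1) = 1/2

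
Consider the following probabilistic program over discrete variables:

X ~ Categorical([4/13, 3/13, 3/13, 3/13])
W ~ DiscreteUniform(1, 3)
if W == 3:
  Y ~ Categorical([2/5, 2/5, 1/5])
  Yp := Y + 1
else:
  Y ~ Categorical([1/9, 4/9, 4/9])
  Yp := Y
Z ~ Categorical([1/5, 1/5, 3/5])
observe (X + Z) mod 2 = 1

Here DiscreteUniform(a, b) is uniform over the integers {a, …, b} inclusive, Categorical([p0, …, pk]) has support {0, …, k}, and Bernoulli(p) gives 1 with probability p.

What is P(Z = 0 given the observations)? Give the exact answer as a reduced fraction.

Enumerate traces; 54 have nonzero weight after conditioning:
  (X=0, W=1, Y=0, Z=1) weight 4/1755
  (X=0, W=1, Y=1, Z=1) weight 16/1755
  (X=0, W=1, Y=2, Z=1) weight 16/1755
  (X=0, W=2, Y=0, Z=1) weight 4/1755
  (X=0, W=2, Y=1, Z=1) weight 16/1755
  (X=0, W=2, Y=2, Z=1) weight 16/1755
  (X=0, W=3, Y=0, Z=1) weight 8/975
  (X=0, W=3, Y=1, Z=1) weight 8/975
  (X=1, W=1, Y=0, Z=0) weight 1/585
  (X=1, W=1, Y=0, Z=2) weight 1/195
  … 44 more
Group by Z:
  weight(Z=0) = 6/65
  weight(Z=1) = 7/65
  weight(Z=2) = 18/65
Total weight = 6/65 + 7/65 + 18/65 = 31/65
P(Z=0 | obs) = 6/65 / 31/65 = 6/31
P(Z=1 | obs) = 7/65 / 31/65 = 7/31
P(Z=2 | obs) = 18/65 / 31/65 = 18/31

P(Z = 0 | obs) = 6/31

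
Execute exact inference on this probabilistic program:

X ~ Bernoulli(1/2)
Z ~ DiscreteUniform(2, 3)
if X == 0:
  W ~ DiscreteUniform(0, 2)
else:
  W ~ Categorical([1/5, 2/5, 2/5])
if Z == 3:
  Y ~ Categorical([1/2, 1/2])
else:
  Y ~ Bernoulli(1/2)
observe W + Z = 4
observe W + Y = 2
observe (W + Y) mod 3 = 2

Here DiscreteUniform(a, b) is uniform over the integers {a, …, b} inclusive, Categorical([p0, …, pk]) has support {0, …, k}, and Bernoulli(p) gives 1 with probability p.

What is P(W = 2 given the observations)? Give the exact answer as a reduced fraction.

P(W = 2 | obs) = 1/2

Enumerate traces; 4 have nonzero weight after conditioning:
  (X=0, Z=2, W=2, Y=0) weight 1/24
  (X=0, Z=3, W=1, Y=1) weight 1/24
  (X=1, Z=2, W=2, Y=0) weight 1/20
  (X=1, Z=3, W=1, Y=1) weight 1/20
Group by W:
  weight(W=1) = 11/120
  weight(W=2) = 11/120
Total weight = 11/120 + 11/120 = 11/60
P(W=1 | obs) = 11/120 / 11/60 = 1/2
P(W=2 | obs) = 11/120 / 11/60 = 1/2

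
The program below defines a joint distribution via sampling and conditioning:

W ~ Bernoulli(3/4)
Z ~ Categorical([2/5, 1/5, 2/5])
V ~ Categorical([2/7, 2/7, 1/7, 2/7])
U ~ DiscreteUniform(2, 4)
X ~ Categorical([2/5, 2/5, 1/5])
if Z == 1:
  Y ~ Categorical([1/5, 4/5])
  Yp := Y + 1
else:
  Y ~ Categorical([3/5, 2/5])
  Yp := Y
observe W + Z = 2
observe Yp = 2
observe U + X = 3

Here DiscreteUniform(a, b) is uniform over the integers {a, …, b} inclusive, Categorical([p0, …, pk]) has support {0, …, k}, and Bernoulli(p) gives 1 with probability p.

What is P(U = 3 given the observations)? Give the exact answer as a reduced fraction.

Enumerate traces; 8 have nonzero weight after conditioning:
  (W=1, Z=1, V=0, U=2, X=1, Y=1) weight 4/875
  (W=1, Z=1, V=0, U=3, X=0, Y=1) weight 4/875
  (W=1, Z=1, V=1, U=2, X=1, Y=1) weight 4/875
  (W=1, Z=1, V=1, U=3, X=0, Y=1) weight 4/875
  (W=1, Z=1, V=2, U=2, X=1, Y=1) weight 2/875
  (W=1, Z=1, V=2, U=3, X=0, Y=1) weight 2/875
  (W=1, Z=1, V=3, U=2, X=1, Y=1) weight 4/875
  (W=1, Z=1, V=3, U=3, X=0, Y=1) weight 4/875
Group by U:
  weight(U=2) = 2/125
  weight(U=3) = 2/125
Total weight = 2/125 + 2/125 = 4/125
P(U=2 | obs) = 2/125 / 4/125 = 1/2
P(U=3 | obs) = 2/125 / 4/125 = 1/2

P(U = 3 | obs) = 1/2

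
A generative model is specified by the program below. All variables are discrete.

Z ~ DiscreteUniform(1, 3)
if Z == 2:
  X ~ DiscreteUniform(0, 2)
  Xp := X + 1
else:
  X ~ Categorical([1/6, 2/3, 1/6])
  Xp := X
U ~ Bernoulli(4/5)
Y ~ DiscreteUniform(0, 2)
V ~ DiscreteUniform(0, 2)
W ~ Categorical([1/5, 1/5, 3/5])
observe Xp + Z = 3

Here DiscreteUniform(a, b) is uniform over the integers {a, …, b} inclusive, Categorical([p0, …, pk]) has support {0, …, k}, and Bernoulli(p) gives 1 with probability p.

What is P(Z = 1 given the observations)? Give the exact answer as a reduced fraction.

P(Z = 1 | obs) = 1/4

Enumerate traces; 162 have nonzero weight after conditioning:
  (Z=1, X=2, U=0, Y=0, V=0, W=0) weight 1/4050
  (Z=1, X=2, U=0, Y=0, V=0, W=1) weight 1/4050
  (Z=1, X=2, U=0, Y=0, V=0, W=2) weight 1/1350
  (Z=1, X=2, U=0, Y=0, V=1, W=0) weight 1/4050
  (Z=1, X=2, U=0, Y=0, V=1, W=1) weight 1/4050
  (Z=1, X=2, U=0, Y=0, V=1, W=2) weight 1/1350
  (Z=1, X=2, U=0, Y=0, V=2, W=0) weight 1/4050
  (Z=1, X=2, U=0, Y=0, V=2, W=1) weight 1/4050
  (Z=2, X=0, U=0, Y=0, V=0, W=0) weight 1/2025
  (Z=3, X=0, U=0, Y=0, V=0, W=0) weight 1/4050
  … 152 more
Group by Z:
  weight(Z=1) = 1/18
  weight(Z=2) = 1/9
  weight(Z=3) = 1/18
Total weight = 1/18 + 1/9 + 1/18 = 2/9
P(Z=1 | obs) = 1/18 / 2/9 = 1/4
P(Z=2 | obs) = 1/9 / 2/9 = 1/2
P(Z=3 | obs) = 1/18 / 2/9 = 1/4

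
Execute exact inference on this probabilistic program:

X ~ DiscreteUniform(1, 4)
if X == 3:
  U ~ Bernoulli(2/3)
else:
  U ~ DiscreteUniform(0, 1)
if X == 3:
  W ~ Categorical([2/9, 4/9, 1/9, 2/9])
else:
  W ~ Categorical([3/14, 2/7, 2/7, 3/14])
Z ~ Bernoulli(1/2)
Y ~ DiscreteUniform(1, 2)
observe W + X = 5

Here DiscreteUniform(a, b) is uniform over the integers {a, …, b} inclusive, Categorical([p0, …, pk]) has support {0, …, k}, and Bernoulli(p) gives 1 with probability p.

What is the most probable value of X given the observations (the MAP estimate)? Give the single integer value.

argmax_v P(X = v | obs) = 4

Enumerate traces; 24 have nonzero weight after conditioning:
  (X=2, U=0, W=3, Z=0, Y=1) weight 3/448
  (X=2, U=0, W=3, Z=0, Y=2) weight 3/448
  (X=2, U=0, W=3, Z=1, Y=1) weight 3/448
  (X=2, U=0, W=3, Z=1, Y=2) weight 3/448
  (X=2, U=1, W=3, Z=0, Y=1) weight 3/448
  (X=2, U=1, W=3, Z=0, Y=2) weight 3/448
  (X=2, U=1, W=3, Z=1, Y=1) weight 3/448
  (X=2, U=1, W=3, Z=1, Y=2) weight 3/448
  (X=3, U=0, W=2, Z=0, Y=1) weight 1/432
  (X=4, U=0, W=1, Z=0, Y=1) weight 1/112
  … 14 more
Group by X:
  weight(X=2) = 3/56
  weight(X=3) = 1/36
  weight(X=4) = 1/14
Total weight = 3/56 + 1/36 + 1/14 = 11/72
P(X=2 | obs) = 3/56 / 11/72 = 27/77
P(X=3 | obs) = 1/36 / 11/72 = 2/11
P(X=4 | obs) = 1/14 / 11/72 = 36/77
argmax = 4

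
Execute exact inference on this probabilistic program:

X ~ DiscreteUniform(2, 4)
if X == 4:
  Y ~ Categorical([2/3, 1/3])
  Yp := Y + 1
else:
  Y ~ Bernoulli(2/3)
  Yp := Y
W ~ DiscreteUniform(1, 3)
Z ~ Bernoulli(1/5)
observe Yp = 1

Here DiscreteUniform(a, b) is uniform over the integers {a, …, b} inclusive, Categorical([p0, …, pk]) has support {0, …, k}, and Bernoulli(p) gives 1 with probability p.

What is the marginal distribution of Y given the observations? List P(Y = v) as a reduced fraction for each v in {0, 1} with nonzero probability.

P(Y=0) = 1/3, P(Y=1) = 2/3

Enumerate traces; 18 have nonzero weight after conditioning:
  (X=2, Y=1, W=1, Z=0) weight 8/135
  (X=2, Y=1, W=1, Z=1) weight 2/135
  (X=2, Y=1, W=2, Z=0) weight 8/135
  (X=2, Y=1, W=2, Z=1) weight 2/135
  (X=2, Y=1, W=3, Z=0) weight 8/135
  (X=2, Y=1, W=3, Z=1) weight 2/135
  (X=3, Y=1, W=1, Z=0) weight 8/135
  (X=3, Y=1, W=1, Z=1) weight 2/135
  (X=4, Y=0, W=1, Z=0) weight 8/135
  … 9 more
Group by Y:
  weight(Y=0) = 2/9
  weight(Y=1) = 4/9
Total weight = 2/9 + 4/9 = 2/3
P(Y=0 | obs) = 2/9 / 2/3 = 1/3
P(Y=1 | obs) = 4/9 / 2/3 = 2/3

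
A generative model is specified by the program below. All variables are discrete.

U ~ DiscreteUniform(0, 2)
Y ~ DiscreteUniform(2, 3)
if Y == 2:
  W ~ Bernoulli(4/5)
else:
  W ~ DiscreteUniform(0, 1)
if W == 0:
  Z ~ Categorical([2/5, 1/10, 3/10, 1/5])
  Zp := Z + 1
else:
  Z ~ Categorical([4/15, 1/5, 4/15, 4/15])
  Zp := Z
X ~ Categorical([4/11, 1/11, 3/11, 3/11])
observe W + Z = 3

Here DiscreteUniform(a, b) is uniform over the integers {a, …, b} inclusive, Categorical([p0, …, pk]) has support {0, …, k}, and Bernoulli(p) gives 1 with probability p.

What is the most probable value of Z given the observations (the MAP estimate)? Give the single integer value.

argmax_v P(Z = v | obs) = 2

Enumerate traces; 48 have nonzero weight after conditioning:
  (U=0, Y=2, W=0, Z=3, X=0) weight 2/825
  (U=0, Y=2, W=0, Z=3, X=1) weight 1/1650
  (U=0, Y=2, W=0, Z=3, X=2) weight 1/550
  (U=0, Y=2, W=0, Z=3, X=3) weight 1/550
  (U=0, Y=2, W=1, Z=2, X=0) weight 32/2475
  (U=0, Y=2, W=1, Z=2, X=1) weight 8/2475
  (U=0, Y=2, W=1, Z=2, X=2) weight 8/825
  (U=0, Y=2, W=1, Z=2, X=3) weight 8/825
  … 40 more
Group by Z:
  weight(Z=2) = 13/75
  weight(Z=3) = 7/100
Total weight = 13/75 + 7/100 = 73/300
P(Z=2 | obs) = 13/75 / 73/300 = 52/73
P(Z=3 | obs) = 7/100 / 73/300 = 21/73
argmax = 2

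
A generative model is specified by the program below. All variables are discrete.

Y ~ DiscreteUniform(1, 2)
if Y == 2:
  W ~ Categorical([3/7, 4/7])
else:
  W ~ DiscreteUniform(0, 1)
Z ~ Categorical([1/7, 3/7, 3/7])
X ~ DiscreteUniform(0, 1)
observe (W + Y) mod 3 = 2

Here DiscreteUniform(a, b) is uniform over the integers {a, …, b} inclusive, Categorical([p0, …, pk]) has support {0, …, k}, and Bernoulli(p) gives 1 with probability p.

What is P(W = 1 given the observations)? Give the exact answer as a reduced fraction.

Enumerate traces; 12 have nonzero weight after conditioning:
  (Y=1, W=1, Z=0, X=0) weight 1/56
  (Y=1, W=1, Z=0, X=1) weight 1/56
  (Y=1, W=1, Z=1, X=0) weight 3/56
  (Y=1, W=1, Z=1, X=1) weight 3/56
  (Y=1, W=1, Z=2, X=0) weight 3/56
  (Y=1, W=1, Z=2, X=1) weight 3/56
  (Y=2, W=0, Z=0, X=0) weight 3/196
  (Y=2, W=0, Z=0, X=1) weight 3/196
  … 4 more
Group by W:
  weight(W=0) = 3/14
  weight(W=1) = 1/4
Total weight = 3/14 + 1/4 = 13/28
P(W=0 | obs) = 3/14 / 13/28 = 6/13
P(W=1 | obs) = 1/4 / 13/28 = 7/13

P(W = 1 | obs) = 7/13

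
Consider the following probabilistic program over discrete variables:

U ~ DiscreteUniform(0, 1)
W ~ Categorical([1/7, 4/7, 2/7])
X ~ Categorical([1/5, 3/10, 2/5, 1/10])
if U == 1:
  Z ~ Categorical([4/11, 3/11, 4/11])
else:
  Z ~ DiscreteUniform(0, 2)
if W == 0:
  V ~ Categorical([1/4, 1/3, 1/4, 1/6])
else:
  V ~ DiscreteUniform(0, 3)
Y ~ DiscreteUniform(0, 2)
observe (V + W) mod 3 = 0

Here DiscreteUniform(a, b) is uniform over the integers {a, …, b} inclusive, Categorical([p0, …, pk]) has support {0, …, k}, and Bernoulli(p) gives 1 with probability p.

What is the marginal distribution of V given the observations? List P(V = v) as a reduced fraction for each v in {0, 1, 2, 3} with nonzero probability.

P(V=0) = 3/23, P(V=1) = 6/23, P(V=2) = 12/23, P(V=3) = 2/23

Enumerate traces; 288 have nonzero weight after conditioning:
  (U=0, W=0, X=0, Z=0, V=0, Y=0) weight 1/2520
  (U=0, W=0, X=0, Z=0, V=0, Y=1) weight 1/2520
  (U=0, W=0, X=0, Z=0, V=0, Y=2) weight 1/2520
  (U=0, W=0, X=0, Z=0, V=3, Y=0) weight 1/3780
  (U=0, W=0, X=0, Z=0, V=3, Y=1) weight 1/3780
  (U=0, W=0, X=0, Z=0, V=3, Y=2) weight 1/3780
  (U=0, W=0, X=0, Z=1, V=0, Y=0) weight 1/2520
  (U=0, W=0, X=0, Z=1, V=0, Y=1) weight 1/2520
  (U=0, W=1, X=0, Z=0, V=2, Y=0) weight 1/630
  (U=0, W=2, X=0, Z=0, V=1, Y=0) weight 1/1260
  … 278 more
Group by V:
  weight(V=0) = 1/28
  weight(V=1) = 1/14
  weight(V=2) = 1/7
  weight(V=3) = 1/42
Total weight = 1/28 + 1/14 + 1/7 + 1/42 = 23/84
P(V=0 | obs) = 1/28 / 23/84 = 3/23
P(V=1 | obs) = 1/14 / 23/84 = 6/23
P(V=2 | obs) = 1/7 / 23/84 = 12/23
P(V=3 | obs) = 1/42 / 23/84 = 2/23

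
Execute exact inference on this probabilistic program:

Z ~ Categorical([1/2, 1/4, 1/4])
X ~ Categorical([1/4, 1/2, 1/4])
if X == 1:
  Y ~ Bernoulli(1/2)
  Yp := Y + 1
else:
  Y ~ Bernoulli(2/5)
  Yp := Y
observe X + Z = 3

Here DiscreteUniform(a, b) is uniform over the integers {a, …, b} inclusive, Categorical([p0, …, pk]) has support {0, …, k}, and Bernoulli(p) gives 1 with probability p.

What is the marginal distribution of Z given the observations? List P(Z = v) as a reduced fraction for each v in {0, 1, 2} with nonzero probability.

Enumerate traces; 4 have nonzero weight after conditioning:
  (Z=1, X=2, Y=0) weight 3/80
  (Z=1, X=2, Y=1) weight 1/40
  (Z=2, X=1, Y=0) weight 1/16
  (Z=2, X=1, Y=1) weight 1/16
Group by Z:
  weight(Z=1) = 1/16
  weight(Z=2) = 1/8
Total weight = 1/16 + 1/8 = 3/16
P(Z=1 | obs) = 1/16 / 3/16 = 1/3
P(Z=2 | obs) = 1/8 / 3/16 = 2/3

P(Z=1) = 1/3, P(Z=2) = 2/3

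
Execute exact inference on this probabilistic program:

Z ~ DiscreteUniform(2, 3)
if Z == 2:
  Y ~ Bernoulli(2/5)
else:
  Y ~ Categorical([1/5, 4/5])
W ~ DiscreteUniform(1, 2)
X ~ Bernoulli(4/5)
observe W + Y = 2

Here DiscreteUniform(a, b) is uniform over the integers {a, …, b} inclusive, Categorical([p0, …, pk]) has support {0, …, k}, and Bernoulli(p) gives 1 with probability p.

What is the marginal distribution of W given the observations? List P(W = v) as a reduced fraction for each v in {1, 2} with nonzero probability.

Enumerate traces; 8 have nonzero weight after conditioning:
  (Z=2, Y=0, W=2, X=0) weight 3/100
  (Z=2, Y=0, W=2, X=1) weight 3/25
  (Z=2, Y=1, W=1, X=0) weight 1/50
  (Z=2, Y=1, W=1, X=1) weight 2/25
  (Z=3, Y=0, W=2, X=0) weight 1/100
  (Z=3, Y=0, W=2, X=1) weight 1/25
  (Z=3, Y=1, W=1, X=0) weight 1/25
  (Z=3, Y=1, W=1, X=1) weight 4/25
Group by W:
  weight(W=1) = 3/10
  weight(W=2) = 1/5
Total weight = 3/10 + 1/5 = 1/2
P(W=1 | obs) = 3/10 / 1/2 = 3/5
P(W=2 | obs) = 1/5 / 1/2 = 2/5

P(W=1) = 3/5, P(W=2) = 2/5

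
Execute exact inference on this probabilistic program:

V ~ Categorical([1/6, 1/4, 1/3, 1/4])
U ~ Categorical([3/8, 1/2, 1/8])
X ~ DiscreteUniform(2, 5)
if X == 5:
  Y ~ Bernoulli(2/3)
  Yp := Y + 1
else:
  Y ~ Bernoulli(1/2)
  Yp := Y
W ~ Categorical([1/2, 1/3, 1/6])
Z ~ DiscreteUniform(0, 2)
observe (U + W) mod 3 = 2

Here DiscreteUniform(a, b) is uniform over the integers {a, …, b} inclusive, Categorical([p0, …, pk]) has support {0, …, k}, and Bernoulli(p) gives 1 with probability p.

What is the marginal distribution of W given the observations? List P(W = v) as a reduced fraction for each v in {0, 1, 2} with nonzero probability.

P(W=0) = 3/14, P(W=1) = 4/7, P(W=2) = 3/14

Enumerate traces; 288 have nonzero weight after conditioning:
  (V=0, U=0, X=2, Y=0, W=2, Z=0) weight 1/2304
  (V=0, U=0, X=2, Y=0, W=2, Z=1) weight 1/2304
  (V=0, U=0, X=2, Y=0, W=2, Z=2) weight 1/2304
  (V=0, U=0, X=2, Y=1, W=2, Z=0) weight 1/2304
  (V=0, U=0, X=2, Y=1, W=2, Z=1) weight 1/2304
  (V=0, U=0, X=2, Y=1, W=2, Z=2) weight 1/2304
  (V=0, U=0, X=3, Y=0, W=2, Z=0) weight 1/2304
  (V=0, U=0, X=3, Y=0, W=2, Z=1) weight 1/2304
  (V=0, U=1, X=2, Y=0, W=1, Z=0) weight 1/864
  (V=0, U=2, X=2, Y=0, W=0, Z=0) weight 1/2304
  … 278 more
Group by W:
  weight(W=0) = 1/16
  weight(W=1) = 1/6
  weight(W=2) = 1/16
Total weight = 1/16 + 1/6 + 1/16 = 7/24
P(W=0 | obs) = 1/16 / 7/24 = 3/14
P(W=1 | obs) = 1/6 / 7/24 = 4/7
P(W=2 | obs) = 1/16 / 7/24 = 3/14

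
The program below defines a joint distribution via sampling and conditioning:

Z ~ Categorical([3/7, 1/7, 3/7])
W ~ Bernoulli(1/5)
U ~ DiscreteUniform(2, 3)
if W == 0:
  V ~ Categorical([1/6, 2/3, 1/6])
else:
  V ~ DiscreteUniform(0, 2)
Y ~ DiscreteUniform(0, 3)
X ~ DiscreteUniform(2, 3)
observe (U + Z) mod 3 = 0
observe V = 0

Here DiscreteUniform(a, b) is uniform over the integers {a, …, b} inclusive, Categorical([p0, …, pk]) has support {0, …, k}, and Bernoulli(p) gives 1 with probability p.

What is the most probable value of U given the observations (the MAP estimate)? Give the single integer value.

Enumerate traces; 32 have nonzero weight after conditioning:
  (Z=0, W=0, U=3, V=0, Y=0, X=2) weight 1/280
  (Z=0, W=0, U=3, V=0, Y=0, X=3) weight 1/280
  (Z=0, W=0, U=3, V=0, Y=1, X=2) weight 1/280
  (Z=0, W=0, U=3, V=0, Y=1, X=3) weight 1/280
  (Z=0, W=0, U=3, V=0, Y=2, X=2) weight 1/280
  (Z=0, W=0, U=3, V=0, Y=2, X=3) weight 1/280
  (Z=0, W=0, U=3, V=0, Y=3, X=2) weight 1/280
  (Z=0, W=0, U=3, V=0, Y=3, X=3) weight 1/280
  (Z=1, W=0, U=2, V=0, Y=0, X=2) weight 1/840
  … 23 more
Group by U:
  weight(U=2) = 1/70
  weight(U=3) = 3/70
Total weight = 1/70 + 3/70 = 2/35
P(U=2 | obs) = 1/70 / 2/35 = 1/4
P(U=3 | obs) = 3/70 / 2/35 = 3/4
argmax = 3

argmax_v P(U = v | obs) = 3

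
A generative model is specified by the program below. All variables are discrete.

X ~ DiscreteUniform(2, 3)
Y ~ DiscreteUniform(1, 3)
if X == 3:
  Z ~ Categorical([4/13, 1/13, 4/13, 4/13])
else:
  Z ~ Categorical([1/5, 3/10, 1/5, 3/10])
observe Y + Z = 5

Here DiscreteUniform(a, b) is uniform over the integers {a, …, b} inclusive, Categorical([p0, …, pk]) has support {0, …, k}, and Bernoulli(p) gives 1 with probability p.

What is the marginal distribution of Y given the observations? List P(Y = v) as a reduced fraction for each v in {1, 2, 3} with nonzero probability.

P(Y=2) = 79/145, P(Y=3) = 66/145

Enumerate traces; 4 have nonzero weight after conditioning:
  (X=2, Y=2, Z=3) weight 1/20
  (X=2, Y=3, Z=2) weight 1/30
  (X=3, Y=2, Z=3) weight 2/39
  (X=3, Y=3, Z=2) weight 2/39
Group by Y:
  weight(Y=2) = 79/780
  weight(Y=3) = 11/130
Total weight = 79/780 + 11/130 = 29/156
P(Y=2 | obs) = 79/780 / 29/156 = 79/145
P(Y=3 | obs) = 11/130 / 29/156 = 66/145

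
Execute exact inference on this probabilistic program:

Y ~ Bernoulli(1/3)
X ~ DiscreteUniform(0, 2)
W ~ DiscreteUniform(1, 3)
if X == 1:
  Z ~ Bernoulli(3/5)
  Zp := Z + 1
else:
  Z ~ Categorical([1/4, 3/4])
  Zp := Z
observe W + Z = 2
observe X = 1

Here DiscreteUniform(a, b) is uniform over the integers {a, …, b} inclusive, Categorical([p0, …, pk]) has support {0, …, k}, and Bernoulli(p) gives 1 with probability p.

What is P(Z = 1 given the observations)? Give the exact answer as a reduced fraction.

Enumerate traces; 4 have nonzero weight after conditioning:
  (Y=0, X=1, W=1, Z=1) weight 2/45
  (Y=0, X=1, W=2, Z=0) weight 4/135
  (Y=1, X=1, W=1, Z=1) weight 1/45
  (Y=1, X=1, W=2, Z=0) weight 2/135
Group by Z:
  weight(Z=0) = 2/45
  weight(Z=1) = 1/15
Total weight = 2/45 + 1/15 = 1/9
P(Z=0 | obs) = 2/45 / 1/9 = 2/5
P(Z=1 | obs) = 1/15 / 1/9 = 3/5

P(Z = 1 | obs) = 3/5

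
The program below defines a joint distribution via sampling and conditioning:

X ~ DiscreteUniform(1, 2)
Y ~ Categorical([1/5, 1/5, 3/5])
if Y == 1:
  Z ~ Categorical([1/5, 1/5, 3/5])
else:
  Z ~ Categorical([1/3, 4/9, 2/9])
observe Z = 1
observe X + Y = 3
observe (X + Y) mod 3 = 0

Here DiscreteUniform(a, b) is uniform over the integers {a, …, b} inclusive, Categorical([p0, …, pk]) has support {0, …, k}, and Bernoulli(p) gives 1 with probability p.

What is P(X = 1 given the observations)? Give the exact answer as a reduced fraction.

Enumerate traces; 2 have nonzero weight after conditioning:
  (X=1, Y=2, Z=1) weight 2/15
  (X=2, Y=1, Z=1) weight 1/50
Group by X:
  weight(X=1) = 2/15
  weight(X=2) = 1/50
Total weight = 2/15 + 1/50 = 23/150
P(X=1 | obs) = 2/15 / 23/150 = 20/23
P(X=2 | obs) = 1/50 / 23/150 = 3/23

P(X = 1 | obs) = 20/23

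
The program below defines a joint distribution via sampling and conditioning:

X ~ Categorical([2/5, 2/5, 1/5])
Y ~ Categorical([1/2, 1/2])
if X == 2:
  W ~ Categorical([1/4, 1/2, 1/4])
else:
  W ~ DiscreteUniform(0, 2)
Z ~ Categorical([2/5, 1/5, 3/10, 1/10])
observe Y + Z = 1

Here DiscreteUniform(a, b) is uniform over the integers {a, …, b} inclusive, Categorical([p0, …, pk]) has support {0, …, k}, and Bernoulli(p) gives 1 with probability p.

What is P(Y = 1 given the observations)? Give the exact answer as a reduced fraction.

Enumerate traces; 18 have nonzero weight after conditioning:
  (X=0, Y=0, W=0, Z=1) weight 1/75
  (X=0, Y=0, W=1, Z=1) weight 1/75
  (X=0, Y=0, W=2, Z=1) weight 1/75
  (X=0, Y=1, W=0, Z=0) weight 2/75
  (X=0, Y=1, W=1, Z=0) weight 2/75
  (X=0, Y=1, W=2, Z=0) weight 2/75
  (X=1, Y=0, W=0, Z=1) weight 1/75
  (X=1, Y=0, W=1, Z=1) weight 1/75
  … 10 more
Group by Y:
  weight(Y=0) = 1/10
  weight(Y=1) = 1/5
Total weight = 1/10 + 1/5 = 3/10
P(Y=0 | obs) = 1/10 / 3/10 = 1/3
P(Y=1 | obs) = 1/5 / 3/10 = 2/3

P(Y = 1 | obs) = 2/3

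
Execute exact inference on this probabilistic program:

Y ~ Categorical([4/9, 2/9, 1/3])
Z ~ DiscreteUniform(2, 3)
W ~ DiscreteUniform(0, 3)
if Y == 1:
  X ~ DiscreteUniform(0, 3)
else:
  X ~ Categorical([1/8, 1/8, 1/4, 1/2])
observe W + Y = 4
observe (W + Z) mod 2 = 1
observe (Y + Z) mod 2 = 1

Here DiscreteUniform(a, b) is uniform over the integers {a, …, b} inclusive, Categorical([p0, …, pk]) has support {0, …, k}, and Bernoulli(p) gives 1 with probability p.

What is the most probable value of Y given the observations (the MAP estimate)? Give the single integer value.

argmax_v P(Y = v | obs) = 2

Enumerate traces; 8 have nonzero weight after conditioning:
  (Y=1, Z=2, W=3, X=0) weight 1/144
  (Y=1, Z=2, W=3, X=1) weight 1/144
  (Y=1, Z=2, W=3, X=2) weight 1/144
  (Y=1, Z=2, W=3, X=3) weight 1/144
  (Y=2, Z=3, W=2, X=0) weight 1/192
  (Y=2, Z=3, W=2, X=1) weight 1/192
  (Y=2, Z=3, W=2, X=2) weight 1/96
  (Y=2, Z=3, W=2, X=3) weight 1/48
Group by Y:
  weight(Y=1) = 1/36
  weight(Y=2) = 1/24
Total weight = 1/36 + 1/24 = 5/72
P(Y=1 | obs) = 1/36 / 5/72 = 2/5
P(Y=2 | obs) = 1/24 / 5/72 = 3/5
argmax = 2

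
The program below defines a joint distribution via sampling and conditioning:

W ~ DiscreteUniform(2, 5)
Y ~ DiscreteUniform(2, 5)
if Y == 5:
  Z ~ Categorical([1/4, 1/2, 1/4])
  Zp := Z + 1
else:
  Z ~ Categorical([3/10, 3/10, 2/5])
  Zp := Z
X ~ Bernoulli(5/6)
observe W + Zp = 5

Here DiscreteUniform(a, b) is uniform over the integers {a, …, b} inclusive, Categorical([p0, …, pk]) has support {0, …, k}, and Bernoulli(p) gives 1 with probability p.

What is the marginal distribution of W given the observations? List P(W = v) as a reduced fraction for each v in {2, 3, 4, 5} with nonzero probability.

Enumerate traces; 24 have nonzero weight after conditioning:
  (W=2, Y=5, Z=2, X=0) weight 1/384
  (W=2, Y=5, Z=2, X=1) weight 5/384
  (W=3, Y=2, Z=2, X=0) weight 1/240
  (W=3, Y=2, Z=2, X=1) weight 1/48
  (W=3, Y=3, Z=2, X=0) weight 1/240
  (W=3, Y=3, Z=2, X=1) weight 1/48
  (W=3, Y=4, Z=2, X=0) weight 1/240
  (W=3, Y=4, Z=2, X=1) weight 1/48
  (W=4, Y=2, Z=1, X=0) weight 1/320
  (W=5, Y=2, Z=0, X=0) weight 1/320
  … 14 more
Group by W:
  weight(W=2) = 1/64
  weight(W=3) = 17/160
  weight(W=4) = 23/320
  weight(W=5) = 9/160
Total weight = 1/64 + 17/160 + 23/320 + 9/160 = 1/4
P(W=2 | obs) = 1/64 / 1/4 = 1/16
P(W=3 | obs) = 17/160 / 1/4 = 17/40
P(W=4 | obs) = 23/320 / 1/4 = 23/80
P(W=5 | obs) = 9/160 / 1/4 = 9/40

P(W=2) = 1/16, P(W=3) = 17/40, P(W=4) = 23/80, P(W=5) = 9/40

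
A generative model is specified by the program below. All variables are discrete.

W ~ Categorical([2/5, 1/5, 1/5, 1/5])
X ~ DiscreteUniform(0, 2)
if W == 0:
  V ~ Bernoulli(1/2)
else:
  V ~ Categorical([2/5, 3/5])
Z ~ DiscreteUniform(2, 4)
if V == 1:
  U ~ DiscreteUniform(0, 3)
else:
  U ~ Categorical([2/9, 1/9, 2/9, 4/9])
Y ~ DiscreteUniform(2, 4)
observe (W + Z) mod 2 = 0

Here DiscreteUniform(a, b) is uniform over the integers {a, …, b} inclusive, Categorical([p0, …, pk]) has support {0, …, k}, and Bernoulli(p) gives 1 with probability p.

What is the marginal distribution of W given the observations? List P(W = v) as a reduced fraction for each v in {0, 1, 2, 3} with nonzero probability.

P(W=0) = 1/2, P(W=1) = 1/8, P(W=2) = 1/4, P(W=3) = 1/8

Enumerate traces; 432 have nonzero weight after conditioning:
  (W=0, X=0, V=0, Z=2, U=0, Y=2) weight 2/1215
  (W=0, X=0, V=0, Z=2, U=0, Y=3) weight 2/1215
  (W=0, X=0, V=0, Z=2, U=0, Y=4) weight 2/1215
  (W=0, X=0, V=0, Z=2, U=1, Y=2) weight 1/1215
  (W=0, X=0, V=0, Z=2, U=1, Y=3) weight 1/1215
  (W=0, X=0, V=0, Z=2, U=1, Y=4) weight 1/1215
  (W=0, X=0, V=0, Z=2, U=2, Y=2) weight 2/1215
  (W=0, X=0, V=0, Z=2, U=2, Y=3) weight 2/1215
  (W=1, X=0, V=0, Z=3, U=0, Y=2) weight 4/6075
  (W=2, X=0, V=0, Z=2, U=0, Y=2) weight 4/6075
  … 422 more
Group by W:
  weight(W=0) = 4/15
  weight(W=1) = 1/15
  weight(W=2) = 2/15
  weight(W=3) = 1/15
Total weight = 4/15 + 1/15 + 2/15 + 1/15 = 8/15
P(W=0 | obs) = 4/15 / 8/15 = 1/2
P(W=1 | obs) = 1/15 / 8/15 = 1/8
P(W=2 | obs) = 2/15 / 8/15 = 1/4
P(W=3 | obs) = 1/15 / 8/15 = 1/8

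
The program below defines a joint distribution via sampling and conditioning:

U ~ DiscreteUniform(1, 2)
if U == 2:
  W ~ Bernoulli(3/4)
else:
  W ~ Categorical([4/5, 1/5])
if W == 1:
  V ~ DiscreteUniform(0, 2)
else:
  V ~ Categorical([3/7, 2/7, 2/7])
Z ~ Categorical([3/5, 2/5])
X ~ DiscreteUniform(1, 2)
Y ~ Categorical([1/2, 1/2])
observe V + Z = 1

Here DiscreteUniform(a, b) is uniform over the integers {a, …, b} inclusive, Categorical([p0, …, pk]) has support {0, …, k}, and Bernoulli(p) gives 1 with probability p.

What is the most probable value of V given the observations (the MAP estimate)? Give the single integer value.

argmax_v P(V = v | obs) = 1

Enumerate traces; 32 have nonzero weight after conditioning:
  (U=1, W=0, V=0, Z=1, X=1, Y=0) weight 3/175
  (U=1, W=0, V=0, Z=1, X=1, Y=1) weight 3/175
  (U=1, W=0, V=0, Z=1, X=2, Y=0) weight 3/175
  (U=1, W=0, V=0, Z=1, X=2, Y=1) weight 3/175
  (U=1, W=0, V=1, Z=0, X=1, Y=0) weight 3/175
  (U=1, W=0, V=1, Z=0, X=1, Y=1) weight 3/175
  (U=1, W=0, V=1, Z=0, X=2, Y=0) weight 3/175
  (U=1, W=0, V=1, Z=0, X=2, Y=1) weight 3/175
  … 24 more
Group by V:
  weight(V=0) = 23/150
  weight(V=1) = 37/200
Total weight = 23/150 + 37/200 = 203/600
P(V=0 | obs) = 23/150 / 203/600 = 92/203
P(V=1 | obs) = 37/200 / 203/600 = 111/203
argmax = 1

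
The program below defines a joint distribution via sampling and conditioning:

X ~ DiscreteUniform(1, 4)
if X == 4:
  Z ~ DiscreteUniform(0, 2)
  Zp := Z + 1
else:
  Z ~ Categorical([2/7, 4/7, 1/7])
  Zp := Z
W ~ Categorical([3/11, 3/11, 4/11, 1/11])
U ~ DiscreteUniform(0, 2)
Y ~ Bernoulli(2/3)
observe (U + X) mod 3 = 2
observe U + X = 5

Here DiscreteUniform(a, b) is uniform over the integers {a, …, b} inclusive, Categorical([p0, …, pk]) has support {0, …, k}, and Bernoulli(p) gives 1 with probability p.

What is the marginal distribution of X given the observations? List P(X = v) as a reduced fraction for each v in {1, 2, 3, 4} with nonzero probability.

Enumerate traces; 48 have nonzero weight after conditioning:
  (X=3, Z=0, W=0, U=2, Y=0) weight 1/462
  (X=3, Z=0, W=0, U=2, Y=1) weight 1/231
  (X=3, Z=0, W=1, U=2, Y=0) weight 1/462
  (X=3, Z=0, W=1, U=2, Y=1) weight 1/231
  (X=3, Z=0, W=2, U=2, Y=0) weight 2/693
  (X=3, Z=0, W=2, U=2, Y=1) weight 4/693
  (X=3, Z=0, W=3, U=2, Y=0) weight 1/1386
  (X=3, Z=0, W=3, U=2, Y=1) weight 1/693
  (X=4, Z=0, W=0, U=1, Y=0) weight 1/396
  … 39 more
Group by X:
  weight(X=3) = 1/12
  weight(X=4) = 1/12
Total weight = 1/12 + 1/12 = 1/6
P(X=3 | obs) = 1/12 / 1/6 = 1/2
P(X=4 | obs) = 1/12 / 1/6 = 1/2

P(X=3) = 1/2, P(X=4) = 1/2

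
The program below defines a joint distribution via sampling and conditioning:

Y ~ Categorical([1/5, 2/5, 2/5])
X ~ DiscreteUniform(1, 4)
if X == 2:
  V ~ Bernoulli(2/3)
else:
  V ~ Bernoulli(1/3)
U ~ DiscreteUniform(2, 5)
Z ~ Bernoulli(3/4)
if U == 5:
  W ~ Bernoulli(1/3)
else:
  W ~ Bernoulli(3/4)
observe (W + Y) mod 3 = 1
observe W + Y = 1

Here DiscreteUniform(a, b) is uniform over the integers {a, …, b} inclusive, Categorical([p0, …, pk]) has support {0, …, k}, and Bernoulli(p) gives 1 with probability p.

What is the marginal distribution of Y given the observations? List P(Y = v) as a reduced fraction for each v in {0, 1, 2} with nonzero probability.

Enumerate traces; 128 have nonzero weight after conditioning:
  (Y=0, X=1, V=0, U=2, Z=0, W=1) weight 1/640
  (Y=0, X=1, V=0, U=2, Z=1, W=1) weight 3/640
  (Y=0, X=1, V=0, U=3, Z=0, W=1) weight 1/640
  (Y=0, X=1, V=0, U=3, Z=1, W=1) weight 3/640
  (Y=0, X=1, V=0, U=4, Z=0, W=1) weight 1/640
  (Y=0, X=1, V=0, U=4, Z=1, W=1) weight 3/640
  (Y=0, X=1, V=0, U=5, Z=0, W=1) weight 1/1440
  (Y=0, X=1, V=0, U=5, Z=1, W=1) weight 1/480
  (Y=1, X=1, V=0, U=2, Z=0, W=0) weight 1/960
  … 119 more
Group by Y:
  weight(Y=0) = 31/240
  weight(Y=1) = 17/120
Total weight = 31/240 + 17/120 = 13/48
P(Y=0 | obs) = 31/240 / 13/48 = 31/65
P(Y=1 | obs) = 17/120 / 13/48 = 34/65

P(Y=0) = 31/65, P(Y=1) = 34/65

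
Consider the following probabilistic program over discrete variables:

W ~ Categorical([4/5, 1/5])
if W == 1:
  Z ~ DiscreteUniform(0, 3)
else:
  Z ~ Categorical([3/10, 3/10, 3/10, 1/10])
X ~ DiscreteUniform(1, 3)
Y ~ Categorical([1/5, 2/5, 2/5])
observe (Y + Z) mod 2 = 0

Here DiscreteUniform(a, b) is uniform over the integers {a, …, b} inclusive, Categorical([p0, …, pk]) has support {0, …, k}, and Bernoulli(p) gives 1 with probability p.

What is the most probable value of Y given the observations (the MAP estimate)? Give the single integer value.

Enumerate traces; 36 have nonzero weight after conditioning:
  (W=0, Z=0, X=1, Y=0) weight 2/125
  (W=0, Z=0, X=1, Y=2) weight 4/125
  (W=0, Z=0, X=2, Y=0) weight 2/125
  (W=0, Z=0, X=2, Y=2) weight 4/125
  (W=0, Z=0, X=3, Y=0) weight 2/125
  (W=0, Z=0, X=3, Y=2) weight 4/125
  (W=0, Z=1, X=1, Y=1) weight 4/125
  (W=0, Z=1, X=2, Y=1) weight 4/125
  … 28 more
Group by Y:
  weight(Y=0) = 29/250
  weight(Y=1) = 21/125
  weight(Y=2) = 29/125
Total weight = 29/250 + 21/125 + 29/125 = 129/250
P(Y=0 | obs) = 29/250 / 129/250 = 29/129
P(Y=1 | obs) = 21/125 / 129/250 = 14/43
P(Y=2 | obs) = 29/125 / 129/250 = 58/129
argmax = 2

argmax_v P(Y = v | obs) = 2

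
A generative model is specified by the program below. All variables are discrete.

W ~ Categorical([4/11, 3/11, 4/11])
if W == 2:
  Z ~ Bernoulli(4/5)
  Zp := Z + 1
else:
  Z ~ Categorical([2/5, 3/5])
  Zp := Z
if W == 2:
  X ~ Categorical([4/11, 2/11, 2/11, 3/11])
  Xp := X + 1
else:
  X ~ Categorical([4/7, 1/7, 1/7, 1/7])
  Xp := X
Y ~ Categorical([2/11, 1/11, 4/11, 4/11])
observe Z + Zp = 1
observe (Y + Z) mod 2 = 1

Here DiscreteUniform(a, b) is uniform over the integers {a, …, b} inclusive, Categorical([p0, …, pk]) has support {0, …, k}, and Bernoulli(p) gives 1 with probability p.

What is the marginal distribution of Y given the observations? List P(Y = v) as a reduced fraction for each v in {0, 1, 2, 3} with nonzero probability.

P(Y=1) = 1/5, P(Y=3) = 4/5

Enumerate traces; 8 have nonzero weight after conditioning:
  (W=2, Z=0, X=0, Y=1) weight 16/6655
  (W=2, Z=0, X=0, Y=3) weight 64/6655
  (W=2, Z=0, X=1, Y=1) weight 8/6655
  (W=2, Z=0, X=1, Y=3) weight 32/6655
  (W=2, Z=0, X=2, Y=1) weight 8/6655
  (W=2, Z=0, X=2, Y=3) weight 32/6655
  (W=2, Z=0, X=3, Y=1) weight 12/6655
  (W=2, Z=0, X=3, Y=3) weight 48/6655
Group by Y:
  weight(Y=1) = 4/605
  weight(Y=3) = 16/605
Total weight = 4/605 + 16/605 = 4/121
P(Y=1 | obs) = 4/605 / 4/121 = 1/5
P(Y=3 | obs) = 16/605 / 4/121 = 4/5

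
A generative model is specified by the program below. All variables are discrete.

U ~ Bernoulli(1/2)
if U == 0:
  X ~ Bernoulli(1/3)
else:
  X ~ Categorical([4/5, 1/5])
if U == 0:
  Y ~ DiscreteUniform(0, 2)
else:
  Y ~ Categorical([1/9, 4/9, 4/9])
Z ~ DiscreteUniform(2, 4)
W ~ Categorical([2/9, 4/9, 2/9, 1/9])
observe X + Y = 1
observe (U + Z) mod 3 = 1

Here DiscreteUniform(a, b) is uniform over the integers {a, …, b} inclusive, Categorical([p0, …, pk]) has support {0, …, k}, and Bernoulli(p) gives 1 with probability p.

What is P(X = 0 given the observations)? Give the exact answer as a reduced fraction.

Enumerate traces; 16 have nonzero weight after conditioning:
  (U=0, X=0, Y=1, Z=4, W=0) weight 2/243
  (U=0, X=0, Y=1, Z=4, W=1) weight 4/243
  (U=0, X=0, Y=1, Z=4, W=2) weight 2/243
  (U=0, X=0, Y=1, Z=4, W=3) weight 1/243
  (U=0, X=1, Y=0, Z=4, W=0) weight 1/243
  (U=0, X=1, Y=0, Z=4, W=1) weight 2/243
  (U=0, X=1, Y=0, Z=4, W=2) weight 1/243
  (U=0, X=1, Y=0, Z=4, W=3) weight 1/486
  … 8 more
Group by X:
  weight(X=0) = 13/135
  weight(X=1) = 1/45
Total weight = 13/135 + 1/45 = 16/135
P(X=0 | obs) = 13/135 / 16/135 = 13/16
P(X=1 | obs) = 1/45 / 16/135 = 3/16

P(X = 0 | obs) = 13/16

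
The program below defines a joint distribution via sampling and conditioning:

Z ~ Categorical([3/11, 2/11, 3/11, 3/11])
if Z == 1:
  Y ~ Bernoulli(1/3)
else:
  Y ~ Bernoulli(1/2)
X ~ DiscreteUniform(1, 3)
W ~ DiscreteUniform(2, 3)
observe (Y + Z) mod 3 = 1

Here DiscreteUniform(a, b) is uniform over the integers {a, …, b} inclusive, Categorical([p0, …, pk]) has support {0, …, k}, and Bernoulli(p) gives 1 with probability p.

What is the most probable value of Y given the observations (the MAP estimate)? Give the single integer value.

argmax_v P(Y = v | obs) = 1

Enumerate traces; 18 have nonzero weight after conditioning:
  (Z=0, Y=1, X=1, W=2) weight 1/44
  (Z=0, Y=1, X=1, W=3) weight 1/44
  (Z=0, Y=1, X=2, W=2) weight 1/44
  (Z=0, Y=1, X=2, W=3) weight 1/44
  (Z=0, Y=1, X=3, W=2) weight 1/44
  (Z=0, Y=1, X=3, W=3) weight 1/44
  (Z=1, Y=0, X=1, W=2) weight 2/99
  (Z=1, Y=0, X=1, W=3) weight 2/99
  … 10 more
Group by Y:
  weight(Y=0) = 4/33
  weight(Y=1) = 3/11
Total weight = 4/33 + 3/11 = 13/33
P(Y=0 | obs) = 4/33 / 13/33 = 4/13
P(Y=1 | obs) = 3/11 / 13/33 = 9/13
argmax = 1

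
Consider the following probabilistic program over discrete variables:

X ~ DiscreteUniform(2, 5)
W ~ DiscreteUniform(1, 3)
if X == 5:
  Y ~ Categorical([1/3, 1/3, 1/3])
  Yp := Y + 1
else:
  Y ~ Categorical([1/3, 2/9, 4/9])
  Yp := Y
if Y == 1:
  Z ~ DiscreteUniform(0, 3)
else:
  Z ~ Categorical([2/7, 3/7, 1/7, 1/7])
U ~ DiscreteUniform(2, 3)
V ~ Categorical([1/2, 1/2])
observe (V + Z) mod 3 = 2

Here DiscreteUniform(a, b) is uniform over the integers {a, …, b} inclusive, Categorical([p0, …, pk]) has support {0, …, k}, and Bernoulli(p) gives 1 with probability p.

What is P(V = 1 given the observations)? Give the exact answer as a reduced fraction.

Enumerate traces; 144 have nonzero weight after conditioning:
  (X=2, W=1, Y=0, Z=1, U=2, V=1) weight 1/336
  (X=2, W=1, Y=0, Z=1, U=3, V=1) weight 1/336
  (X=2, W=1, Y=0, Z=2, U=2, V=0) weight 1/1008
  (X=2, W=1, Y=0, Z=2, U=3, V=0) weight 1/1008
  (X=2, W=1, Y=1, Z=1, U=2, V=1) weight 1/864
  (X=2, W=1, Y=1, Z=1, U=3, V=1) weight 1/864
  (X=2, W=1, Y=1, Z=2, U=2, V=0) weight 1/864
  (X=2, W=1, Y=1, Z=2, U=3, V=0) weight 1/864
  … 136 more
Group by V:
  weight(V=0) = 19/224
  weight(V=1) = 43/224
Total weight = 19/224 + 43/224 = 31/112
P(V=0 | obs) = 19/224 / 31/112 = 19/62
P(V=1 | obs) = 43/224 / 31/112 = 43/62

P(V = 1 | obs) = 43/62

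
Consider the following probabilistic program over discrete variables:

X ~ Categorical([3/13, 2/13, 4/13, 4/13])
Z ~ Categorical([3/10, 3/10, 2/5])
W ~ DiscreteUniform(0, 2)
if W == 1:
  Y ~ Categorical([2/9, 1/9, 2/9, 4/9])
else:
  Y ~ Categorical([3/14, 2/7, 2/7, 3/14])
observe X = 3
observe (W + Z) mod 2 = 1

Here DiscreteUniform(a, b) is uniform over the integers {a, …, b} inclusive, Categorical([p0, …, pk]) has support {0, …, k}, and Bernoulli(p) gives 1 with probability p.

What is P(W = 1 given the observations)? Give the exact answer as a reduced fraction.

P(W = 1 | obs) = 7/13

Enumerate traces; 16 have nonzero weight after conditioning:
  (X=3, Z=0, W=1, Y=0) weight 4/585
  (X=3, Z=0, W=1, Y=1) weight 2/585
  (X=3, Z=0, W=1, Y=2) weight 4/585
  (X=3, Z=0, W=1, Y=3) weight 8/585
  (X=3, Z=1, W=0, Y=0) weight 3/455
  (X=3, Z=1, W=0, Y=1) weight 4/455
  (X=3, Z=1, W=0, Y=2) weight 4/455
  (X=3, Z=1, W=0, Y=3) weight 3/455
  (X=3, Z=1, W=2, Y=0) weight 3/455
  … 7 more
Group by W:
  weight(W=0) = 2/65
  weight(W=1) = 14/195
  weight(W=2) = 2/65
Total weight = 2/65 + 14/195 + 2/65 = 2/15
P(W=0 | obs) = 2/65 / 2/15 = 3/13
P(W=1 | obs) = 14/195 / 2/15 = 7/13
P(W=2 | obs) = 2/65 / 2/15 = 3/13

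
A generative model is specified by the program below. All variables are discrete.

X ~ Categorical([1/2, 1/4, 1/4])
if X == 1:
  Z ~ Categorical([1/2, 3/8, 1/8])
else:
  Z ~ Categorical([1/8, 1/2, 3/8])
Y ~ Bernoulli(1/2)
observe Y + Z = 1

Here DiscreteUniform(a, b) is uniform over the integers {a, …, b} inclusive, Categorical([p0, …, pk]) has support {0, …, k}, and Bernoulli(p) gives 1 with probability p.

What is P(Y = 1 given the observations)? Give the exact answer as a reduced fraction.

P(Y = 1 | obs) = 7/22

Enumerate traces; 6 have nonzero weight after conditioning:
  (X=0, Z=0, Y=1) weight 1/32
  (X=0, Z=1, Y=0) weight 1/8
  (X=1, Z=0, Y=1) weight 1/16
  (X=1, Z=1, Y=0) weight 3/64
  (X=2, Z=0, Y=1) weight 1/64
  (X=2, Z=1, Y=0) weight 1/16
Group by Y:
  weight(Y=0) = 15/64
  weight(Y=1) = 7/64
Total weight = 15/64 + 7/64 = 11/32
P(Y=0 | obs) = 15/64 / 11/32 = 15/22
P(Y=1 | obs) = 7/64 / 11/32 = 7/22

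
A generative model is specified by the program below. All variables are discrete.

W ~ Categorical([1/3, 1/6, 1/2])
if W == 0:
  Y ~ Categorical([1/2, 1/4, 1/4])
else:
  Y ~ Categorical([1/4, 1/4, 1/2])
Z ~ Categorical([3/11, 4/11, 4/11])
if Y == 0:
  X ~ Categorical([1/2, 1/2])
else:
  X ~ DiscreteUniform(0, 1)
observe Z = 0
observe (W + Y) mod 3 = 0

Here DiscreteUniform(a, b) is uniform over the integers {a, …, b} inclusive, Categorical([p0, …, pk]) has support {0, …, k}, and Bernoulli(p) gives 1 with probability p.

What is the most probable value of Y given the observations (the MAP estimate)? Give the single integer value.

argmax_v P(Y = v | obs) = 0

Enumerate traces; 6 have nonzero weight after conditioning:
  (W=0, Y=0, Z=0, X=0) weight 1/44
  (W=0, Y=0, Z=0, X=1) weight 1/44
  (W=1, Y=2, Z=0, X=0) weight 1/88
  (W=1, Y=2, Z=0, X=1) weight 1/88
  (W=2, Y=1, Z=0, X=0) weight 3/176
  (W=2, Y=1, Z=0, X=1) weight 3/176
Group by Y:
  weight(Y=0) = 1/22
  weight(Y=1) = 3/88
  weight(Y=2) = 1/44
Total weight = 1/22 + 3/88 + 1/44 = 9/88
P(Y=0 | obs) = 1/22 / 9/88 = 4/9
P(Y=1 | obs) = 3/88 / 9/88 = 1/3
P(Y=2 | obs) = 1/44 / 9/88 = 2/9
argmax = 0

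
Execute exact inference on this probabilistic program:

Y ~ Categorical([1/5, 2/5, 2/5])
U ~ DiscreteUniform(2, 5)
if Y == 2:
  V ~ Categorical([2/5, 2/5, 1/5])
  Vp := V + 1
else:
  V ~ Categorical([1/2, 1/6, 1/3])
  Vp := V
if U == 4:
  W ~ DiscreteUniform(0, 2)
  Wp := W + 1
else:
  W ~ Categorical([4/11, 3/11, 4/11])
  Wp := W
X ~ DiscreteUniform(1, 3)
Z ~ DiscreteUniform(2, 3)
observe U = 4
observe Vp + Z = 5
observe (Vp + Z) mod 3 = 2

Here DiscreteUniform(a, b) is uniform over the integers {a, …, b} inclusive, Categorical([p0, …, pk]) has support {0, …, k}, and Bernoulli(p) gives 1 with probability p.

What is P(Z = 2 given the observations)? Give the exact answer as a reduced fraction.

P(Z = 2 | obs) = 2/11

Enumerate traces; 36 have nonzero weight after conditioning:
  (Y=0, U=4, V=2, W=0, X=1, Z=3) weight 1/1080
  (Y=0, U=4, V=2, W=0, X=2, Z=3) weight 1/1080
  (Y=0, U=4, V=2, W=0, X=3, Z=3) weight 1/1080
  (Y=0, U=4, V=2, W=1, X=1, Z=3) weight 1/1080
  (Y=0, U=4, V=2, W=1, X=2, Z=3) weight 1/1080
  (Y=0, U=4, V=2, W=1, X=3, Z=3) weight 1/1080
  (Y=0, U=4, V=2, W=2, X=1, Z=3) weight 1/1080
  (Y=0, U=4, V=2, W=2, X=2, Z=3) weight 1/1080
  (Y=2, U=4, V=2, W=0, X=1, Z=2) weight 1/900
  … 27 more
Group by Z:
  weight(Z=2) = 1/100
  weight(Z=3) = 9/200
Total weight = 1/100 + 9/200 = 11/200
P(Z=2 | obs) = 1/100 / 11/200 = 2/11
P(Z=3 | obs) = 9/200 / 11/200 = 9/11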